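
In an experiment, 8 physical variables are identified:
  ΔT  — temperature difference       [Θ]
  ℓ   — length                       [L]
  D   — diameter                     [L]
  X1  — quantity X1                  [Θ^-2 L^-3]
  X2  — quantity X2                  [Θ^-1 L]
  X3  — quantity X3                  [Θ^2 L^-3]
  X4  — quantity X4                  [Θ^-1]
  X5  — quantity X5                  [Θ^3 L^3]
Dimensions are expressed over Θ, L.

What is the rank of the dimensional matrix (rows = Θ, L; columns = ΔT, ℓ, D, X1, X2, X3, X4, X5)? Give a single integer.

2

Write exponents as rows Θ,L / cols ΔT,ℓ,D,X1,X2,X3,X4,X5:
  Θ: [ 1  0  0 -2 -1  2 -1  3]
  L: [ 0  1  1 -3  1 -3  0  3]
Echelon form has 2 nonzero rows (pivots: ΔT,ℓ)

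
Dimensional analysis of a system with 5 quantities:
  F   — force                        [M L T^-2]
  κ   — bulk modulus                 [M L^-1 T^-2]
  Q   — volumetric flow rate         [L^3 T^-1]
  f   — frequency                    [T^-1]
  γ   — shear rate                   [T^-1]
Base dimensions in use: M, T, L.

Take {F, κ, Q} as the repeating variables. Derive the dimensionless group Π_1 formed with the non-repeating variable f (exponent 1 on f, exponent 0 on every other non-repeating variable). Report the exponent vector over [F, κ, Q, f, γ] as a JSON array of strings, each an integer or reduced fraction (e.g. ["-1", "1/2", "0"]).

Write exponents as rows M,T,L / cols F,κ,Q,f,γ:
  M: [ 1  1  0  0  0]
  T: [-2 -2 -1 -1 -1]
  L: [ 1 -1  3  0  0]
Row reduction gives pivot columns F,κ,Q; rank = 3
Pivot set = {F,κ,Q}, free = {f,γ}
RREF:
  r0: [   1    0    0 -3/2 -3/2]
  r1: [   0    1    0  3/2  3/2]
  r2: [   0    0    1    1    1]
Fix exponent of f at 1, γ at 0; solve each RREF row for its pivot's exponent:
  r0: exp(F) + (-3/2)·1 = 0 ⇒ exp(F) = 3/2
  r1: exp(κ) + (3/2)·1 = 0 ⇒ exp(κ) = -3/2
  r2: exp(Q) + (1)·1 = 0 ⇒ exp(Q) = -1
Π_1 = F^(3/2) · κ^(-3/2) · Q^-1 · f

["3/2", "-3/2", "-1", "1", "0"]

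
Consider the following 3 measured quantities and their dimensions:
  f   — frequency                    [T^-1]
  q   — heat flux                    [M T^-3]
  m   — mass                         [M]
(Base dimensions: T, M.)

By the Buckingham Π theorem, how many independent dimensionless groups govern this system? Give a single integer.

1

Exponent matrix [T,M] × [f,q,m]:
  T: [-1 -3  0]
  M: [ 0  1  1]
Echelon form has 2 nonzero rows (pivots: f,q)
Π count = n − r = 3 − 2 = 1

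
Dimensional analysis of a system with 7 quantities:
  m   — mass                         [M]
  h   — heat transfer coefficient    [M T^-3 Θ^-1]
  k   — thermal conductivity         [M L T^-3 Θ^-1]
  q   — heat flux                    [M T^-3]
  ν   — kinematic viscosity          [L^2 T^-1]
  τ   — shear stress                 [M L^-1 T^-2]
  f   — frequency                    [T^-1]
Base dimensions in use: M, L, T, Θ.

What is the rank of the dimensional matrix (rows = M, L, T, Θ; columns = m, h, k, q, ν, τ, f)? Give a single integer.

Write exponents as rows M,L,T,Θ / cols m,h,k,q,ν,τ,f:
  M: [ 1  1  1  1  0  1  0]
  L: [ 0  0  1  0  2 -1  0]
  T: [ 0 -3 -3 -3 -1 -2 -1]
  Θ: [ 0 -1 -1  0  0  0  0]
RREF → pivots at {m,h,k,q} ⇒ r = 4

4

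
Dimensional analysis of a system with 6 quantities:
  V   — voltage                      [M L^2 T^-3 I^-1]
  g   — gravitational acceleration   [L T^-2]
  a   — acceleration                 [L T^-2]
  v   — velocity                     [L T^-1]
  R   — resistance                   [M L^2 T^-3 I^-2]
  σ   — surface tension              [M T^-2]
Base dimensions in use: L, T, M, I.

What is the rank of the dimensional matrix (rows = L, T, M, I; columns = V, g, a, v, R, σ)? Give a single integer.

4

Dimensional matrix (L×T×M×I by V×g×a×v×R×σ):
  L: [ 2  1  1  1  2  0]
  T: [-3 -2 -2 -1 -3 -2]
  M: [ 1  0  0  0  1  1]
  I: [-1  0  0  0 -2  0]
Echelon form has 4 nonzero rows (pivots: V,g,v,R)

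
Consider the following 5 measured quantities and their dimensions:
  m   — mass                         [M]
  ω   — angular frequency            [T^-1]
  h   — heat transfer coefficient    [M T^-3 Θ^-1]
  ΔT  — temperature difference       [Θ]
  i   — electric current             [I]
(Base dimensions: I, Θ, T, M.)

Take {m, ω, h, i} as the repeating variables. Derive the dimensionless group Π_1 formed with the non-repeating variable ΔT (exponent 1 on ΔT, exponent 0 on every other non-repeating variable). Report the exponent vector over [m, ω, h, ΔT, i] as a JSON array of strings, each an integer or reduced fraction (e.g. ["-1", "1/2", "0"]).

["-1", "-3", "1", "1", "0"]

Dimensional matrix (I×Θ×T×M by m×ω×h×ΔT×i):
  I: [ 0  0  0  0  1]
  Θ: [ 0  0 -1  1  0]
  T: [ 0 -1 -3  0  0]
  M: [ 1  0  1  0  0]
Echelon form has 4 nonzero rows (pivots: m,ω,h,i)
Repeat: m,ω,h,i; free: ΔT
RREF:
  r0: [   1    0    0    1    0]
  r1: [   0    1    0    3    0]
  r2: [   0    0    1   -1    0]
  r3: [   0    0    0    0    1]
Fix exponent of ΔT at 1; solve each RREF row for its pivot's exponent:
  r0: exp(m) + (1)·1 = 0 ⇒ exp(m) = -1
  r1: exp(ω) + (3)·1 = 0 ⇒ exp(ω) = -3
  r2: exp(h) + (-1)·1 = 0 ⇒ exp(h) = 1
  r3: exp(i) + (0)·1 = 0 ⇒ exp(i) = 0
Π_1 = m^-1 · ω^-3 · h · ΔT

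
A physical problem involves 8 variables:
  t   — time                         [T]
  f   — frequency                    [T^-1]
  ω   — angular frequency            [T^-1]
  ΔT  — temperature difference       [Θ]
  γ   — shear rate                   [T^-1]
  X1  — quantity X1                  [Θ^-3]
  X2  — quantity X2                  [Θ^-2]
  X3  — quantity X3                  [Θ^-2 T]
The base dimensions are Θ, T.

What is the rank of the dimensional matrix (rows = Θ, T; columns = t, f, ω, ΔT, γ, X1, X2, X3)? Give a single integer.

Exponent matrix [Θ,T] × [t,f,ω,ΔT,γ,X1,X2,X3]:
  Θ: [ 0  0  0  1  0 -3 -2 -2]
  T: [ 1 -1 -1  0 -1  0  0  1]
RREF → pivots at {t,ΔT} ⇒ r = 2

2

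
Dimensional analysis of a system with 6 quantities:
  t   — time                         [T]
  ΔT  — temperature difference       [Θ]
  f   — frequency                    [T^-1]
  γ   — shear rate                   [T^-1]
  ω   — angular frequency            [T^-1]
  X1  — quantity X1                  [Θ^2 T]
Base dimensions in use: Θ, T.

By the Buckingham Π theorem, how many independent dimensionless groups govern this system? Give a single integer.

4

Dimensional matrix (Θ×T by t×ΔT×f×γ×ω×X1):
  Θ: [ 0  1  0  0  0  2]
  T: [ 1  0 -1 -1 -1  1]
RREF → pivots at {t,ΔT} ⇒ r = 2
6 vars − rank 2 = 4 Π groups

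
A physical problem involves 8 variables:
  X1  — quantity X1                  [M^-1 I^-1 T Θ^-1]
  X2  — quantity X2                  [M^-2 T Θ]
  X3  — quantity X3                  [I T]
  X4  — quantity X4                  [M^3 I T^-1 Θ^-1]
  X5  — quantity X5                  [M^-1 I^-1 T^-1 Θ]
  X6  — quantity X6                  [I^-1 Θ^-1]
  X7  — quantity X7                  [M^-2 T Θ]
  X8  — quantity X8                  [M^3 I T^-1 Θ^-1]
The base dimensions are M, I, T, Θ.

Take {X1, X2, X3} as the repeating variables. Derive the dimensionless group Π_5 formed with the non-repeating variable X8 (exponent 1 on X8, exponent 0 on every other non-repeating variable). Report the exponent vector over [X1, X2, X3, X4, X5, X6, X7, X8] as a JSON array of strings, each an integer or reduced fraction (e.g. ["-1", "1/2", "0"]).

Write exponents as rows M,I,T,Θ / cols X1,X2,X3,X4,X5,X6,X7,X8:
  M: [-1 -2  0  3 -1  0 -2  3]
  I: [-1  0  1  1 -1 -1  0  1]
  T: [ 1  1  1 -1 -1  0  1 -1]
  Θ: [-1  1  0 -1  1 -1  1 -1]
Echelon form has 3 nonzero rows (pivots: X1,X2,X3)
Pivot set = {X1,X2,X3}, free = {X4,X5,X6,X7,X8}
RREF:
  r0: [   1    0    0 -1/3 -1/3  2/3    0 -1/3]
  r1: [   0    1    0 -4/3  2/3 -1/3    1 -4/3]
  r2: [   0    0    1  2/3 -4/3 -1/3    0  2/3]
  r3: [   0    0    0    0    0    0    0    0]
Fix exponent of X8 at 1, X4 at 0, X5 at 0, X6 at 0, X7 at 0; solve each RREF row for its pivot's exponent:
  r0: exp(X1) + (-1/3)·1 = 0 ⇒ exp(X1) = 1/3
  r1: exp(X2) + (-4/3)·1 = 0 ⇒ exp(X2) = 4/3
  r2: exp(X3) + (2/3)·1 = 0 ⇒ exp(X3) = -2/3
Π_5 = X1^(1/3) · X2^(4/3) · X3^(-2/3) · X8

["1/3", "4/3", "-2/3", "0", "0", "0", "0", "1"]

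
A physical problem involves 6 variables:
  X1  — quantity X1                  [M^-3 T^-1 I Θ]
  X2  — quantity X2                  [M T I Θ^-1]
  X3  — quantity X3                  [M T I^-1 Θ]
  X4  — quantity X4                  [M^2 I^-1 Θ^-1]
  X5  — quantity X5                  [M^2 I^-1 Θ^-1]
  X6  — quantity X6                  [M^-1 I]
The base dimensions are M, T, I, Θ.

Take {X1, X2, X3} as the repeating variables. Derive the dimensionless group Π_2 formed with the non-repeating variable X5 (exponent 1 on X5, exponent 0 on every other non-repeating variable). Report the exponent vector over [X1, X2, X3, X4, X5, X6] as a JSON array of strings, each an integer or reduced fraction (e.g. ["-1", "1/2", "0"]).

Dimensional matrix (M×T×I×Θ by X1×X2×X3×X4×X5×X6):
  M: [-3  1  1  2  2 -1]
  T: [-1  1  1  0  0  0]
  I: [ 1  1 -1 -1 -1  1]
  Θ: [ 1 -1  1 -1 -1  0]
Row reduction gives pivot columns X1,X2,X3; rank = 3
Repeat: X1,X2,X3; free: X4,X5,X6
RREF:
  r0: [   1    0    0   -1   -1  1/2]
  r1: [   0    1    0 -1/2 -1/2  1/2]
  r2: [   0    0    1 -1/2 -1/2    0]
  r3: [   0    0    0    0    0    0]
Fix exponent of X5 at 1, X4 at 0, X6 at 0; solve each RREF row for its pivot's exponent:
  r0: exp(X1) + (-1)·1 = 0 ⇒ exp(X1) = 1
  r1: exp(X2) + (-1/2)·1 = 0 ⇒ exp(X2) = 1/2
  r2: exp(X3) + (-1/2)·1 = 0 ⇒ exp(X3) = 1/2
Π_2 = X1 · X2^(1/2) · X3^(1/2) · X5

["1", "1/2", "1/2", "0", "1", "0"]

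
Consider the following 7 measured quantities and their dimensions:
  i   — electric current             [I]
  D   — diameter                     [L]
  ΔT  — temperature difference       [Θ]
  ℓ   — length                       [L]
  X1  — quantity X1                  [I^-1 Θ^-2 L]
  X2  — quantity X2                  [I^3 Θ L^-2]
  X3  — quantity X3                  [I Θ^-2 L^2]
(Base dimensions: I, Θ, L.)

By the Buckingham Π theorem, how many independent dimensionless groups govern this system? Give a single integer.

Write exponents as rows I,Θ,L / cols i,D,ΔT,ℓ,X1,X2,X3:
  I: [ 1  0  0  0 -1  3  1]
  Θ: [ 0  0  1  0 -2  1 -2]
  L: [ 0  1  0  1  1 -2  2]
Row reduction gives pivot columns i,D,ΔT; rank = 3
n=7, r=3 ⇒ 4 dimensionless groups

4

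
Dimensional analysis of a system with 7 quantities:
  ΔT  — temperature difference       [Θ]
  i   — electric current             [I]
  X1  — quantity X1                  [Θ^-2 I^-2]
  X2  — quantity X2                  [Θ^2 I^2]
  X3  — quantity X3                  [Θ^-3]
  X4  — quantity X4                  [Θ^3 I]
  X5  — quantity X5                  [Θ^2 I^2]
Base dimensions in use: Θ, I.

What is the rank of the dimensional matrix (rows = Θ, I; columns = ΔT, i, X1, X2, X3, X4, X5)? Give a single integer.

Write exponents as rows Θ,I / cols ΔT,i,X1,X2,X3,X4,X5:
  Θ: [ 1  0 -2  2 -3  3  2]
  I: [ 0  1 -2  2  0  1  2]
RREF → pivots at {ΔT,i} ⇒ r = 2

2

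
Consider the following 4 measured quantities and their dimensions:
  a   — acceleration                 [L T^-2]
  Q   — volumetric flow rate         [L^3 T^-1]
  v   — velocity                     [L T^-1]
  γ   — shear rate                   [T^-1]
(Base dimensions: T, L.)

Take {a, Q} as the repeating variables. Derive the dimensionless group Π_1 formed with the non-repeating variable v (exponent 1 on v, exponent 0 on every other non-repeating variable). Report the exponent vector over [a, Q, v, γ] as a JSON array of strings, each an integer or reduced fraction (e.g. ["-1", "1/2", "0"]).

Exponent matrix [T,L] × [a,Q,v,γ]:
  T: [-2 -1 -1 -1]
  L: [ 1  3  1  0]
Row reduction gives pivot columns a,Q; rank = 2
Pivot set = {a,Q}, free = {v,γ}
RREF:
  r0: [   1    0  2/5  3/5]
  r1: [   0    1  1/5 -1/5]
Fix exponent of v at 1, γ at 0; solve each RREF row for its pivot's exponent:
  r0: exp(a) + (2/5)·1 = 0 ⇒ exp(a) = -2/5
  r1: exp(Q) + (1/5)·1 = 0 ⇒ exp(Q) = -1/5
Π_1 = a^(-2/5) · Q^(-1/5) · v

["-2/5", "-1/5", "1", "0"]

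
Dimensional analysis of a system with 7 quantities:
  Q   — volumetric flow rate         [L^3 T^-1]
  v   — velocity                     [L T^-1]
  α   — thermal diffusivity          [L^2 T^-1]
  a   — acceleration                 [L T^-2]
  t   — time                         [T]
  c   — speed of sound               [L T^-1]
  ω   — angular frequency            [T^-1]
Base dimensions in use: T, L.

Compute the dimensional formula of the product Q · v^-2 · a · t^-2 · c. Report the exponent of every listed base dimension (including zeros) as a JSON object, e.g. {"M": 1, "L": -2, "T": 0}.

{"T": -4, "L": 3}

Exponent matrix [T,L] × [Q,v,α,a,t,c,ω]:
  T: [-1 -1 -1 -2  1 -1 -1]
  L: [ 3  1  2  1  0  1  0]
  [T]: (1)·-1+(-2)·-1+(1)·-2+(-2)·1+(1)·-1 = -4
  [L]: (1)·3+(-2)·1+(1)·1+(-2)·0+(1)·1 = 3
⇒ T^-4 L^3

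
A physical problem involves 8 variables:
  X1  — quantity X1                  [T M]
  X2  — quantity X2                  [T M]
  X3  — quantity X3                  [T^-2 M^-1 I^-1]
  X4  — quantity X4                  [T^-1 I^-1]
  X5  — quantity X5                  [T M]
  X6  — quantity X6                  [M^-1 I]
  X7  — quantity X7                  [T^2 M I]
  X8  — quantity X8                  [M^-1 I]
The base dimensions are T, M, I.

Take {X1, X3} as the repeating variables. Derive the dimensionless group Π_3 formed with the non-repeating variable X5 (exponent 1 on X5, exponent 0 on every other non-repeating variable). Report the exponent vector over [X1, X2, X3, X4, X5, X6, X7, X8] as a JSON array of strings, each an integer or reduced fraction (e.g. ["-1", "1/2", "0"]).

Exponent matrix [T,M,I] × [X1,X2,X3,X4,X5,X6,X7,X8]:
  T: [ 1  1 -2 -1  1  0  2  0]
  M: [ 1  1 -1  0  1 -1  1 -1]
  I: [ 0  0 -1 -1  0  1  1  1]
RREF → pivots at {X1,X3} ⇒ r = 2
Pivot set = {X1,X3}, free = {X2,X4,X5,X6,X7,X8}
RREF:
  r0: [   1    1    0    1    1   -2    0   -2]
  r1: [   0    0    1    1    0   -1   -1   -1]
  r2: [   0    0    0    0    0    0    0    0]
Fix exponent of X5 at 1, X2 at 0, X4 at 0, X6 at 0, X7 at 0, X8 at 0; solve each RREF row for its pivot's exponent:
  r0: exp(X1) + (1)·1 = 0 ⇒ exp(X1) = -1
  r1: exp(X3) + (0)·1 = 0 ⇒ exp(X3) = 0
Π_3 = X1^-1 · X5

["-1", "0", "0", "0", "1", "0", "0", "0"]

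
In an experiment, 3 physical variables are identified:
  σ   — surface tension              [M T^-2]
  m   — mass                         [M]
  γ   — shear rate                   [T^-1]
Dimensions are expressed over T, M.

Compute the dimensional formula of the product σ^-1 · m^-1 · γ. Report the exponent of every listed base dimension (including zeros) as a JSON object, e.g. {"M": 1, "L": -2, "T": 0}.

Write exponents as rows T,M / cols σ,m,γ:
  T: [-2  0 -1]
  M: [ 1  1  0]
  [T]: (-1)·-2+(-1)·0+(1)·-1 = 1
  [M]: (-1)·1+(-1)·1+(1)·0 = -2
⇒ T M^-2

{"T": 1, "M": -2}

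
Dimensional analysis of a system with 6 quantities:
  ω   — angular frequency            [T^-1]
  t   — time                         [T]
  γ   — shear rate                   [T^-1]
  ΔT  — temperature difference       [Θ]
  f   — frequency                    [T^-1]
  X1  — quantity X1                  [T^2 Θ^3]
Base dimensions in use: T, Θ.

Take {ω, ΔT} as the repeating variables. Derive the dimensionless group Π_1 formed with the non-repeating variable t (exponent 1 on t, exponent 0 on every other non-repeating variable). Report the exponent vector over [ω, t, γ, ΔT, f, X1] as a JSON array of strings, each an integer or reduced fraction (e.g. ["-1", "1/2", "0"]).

["1", "1", "0", "0", "0", "0"]

Dimensional matrix (T×Θ by ω×t×γ×ΔT×f×X1):
  T: [-1  1 -1  0 -1  2]
  Θ: [ 0  0  0  1  0  3]
RREF → pivots at {ω,ΔT} ⇒ r = 2
Pivot set = {ω,ΔT}, free = {t,γ,f,X1}
RREF:
  r0: [   1   -1    1    0    1   -2]
  r1: [   0    0    0    1    0    3]
Fix exponent of t at 1, γ at 0, f at 0, X1 at 0; solve each RREF row for its pivot's exponent:
  r0: exp(ω) + (-1)·1 = 0 ⇒ exp(ω) = 1
  r1: exp(ΔT) + (0)·1 = 0 ⇒ exp(ΔT) = 0
Π_1 = ω · t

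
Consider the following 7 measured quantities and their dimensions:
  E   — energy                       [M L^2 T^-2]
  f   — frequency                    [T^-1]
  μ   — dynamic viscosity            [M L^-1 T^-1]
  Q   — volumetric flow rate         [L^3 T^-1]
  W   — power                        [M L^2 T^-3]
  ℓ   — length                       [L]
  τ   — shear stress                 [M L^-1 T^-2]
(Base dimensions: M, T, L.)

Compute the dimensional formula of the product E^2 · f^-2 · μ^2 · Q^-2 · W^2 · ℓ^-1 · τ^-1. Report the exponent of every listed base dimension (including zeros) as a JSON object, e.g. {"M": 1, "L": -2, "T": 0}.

Write exponents as rows M,T,L / cols E,f,μ,Q,W,ℓ,τ:
  M: [ 1  0  1  0  1  0  1]
  T: [-2 -1 -1 -1 -3  0 -2]
  L: [ 2  0 -1  3  2  1 -1]
  [M]: (2)·1+(-2)·0+(2)·1+(-2)·0+(2)·1+(-1)·0+(-1)·1 = 5
  [T]: (2)·-2+(-2)·-1+(2)·-1+(-2)·-1+(2)·-3+(-1)·0+(-1)·-2 = -6
  [L]: (2)·2+(-2)·0+(2)·-1+(-2)·3+(2)·2+(-1)·1+(-1)·-1 = 0
⇒ M^5 T^-6

{"M": 5, "T": -6, "L": 0}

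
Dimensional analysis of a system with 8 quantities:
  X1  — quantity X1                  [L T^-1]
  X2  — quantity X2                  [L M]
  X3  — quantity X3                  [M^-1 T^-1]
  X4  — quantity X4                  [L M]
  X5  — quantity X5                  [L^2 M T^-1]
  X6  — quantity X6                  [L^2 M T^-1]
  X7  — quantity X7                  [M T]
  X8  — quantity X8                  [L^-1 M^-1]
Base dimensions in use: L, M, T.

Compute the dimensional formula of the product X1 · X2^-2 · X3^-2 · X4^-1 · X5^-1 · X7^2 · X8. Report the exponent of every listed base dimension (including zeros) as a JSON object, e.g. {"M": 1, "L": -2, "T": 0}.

{"L": -5, "M": -1, "T": 4}

Exponent matrix [L,M,T] × [X1,X2,X3,X4,X5,X6,X7,X8]:
  L: [ 1  1  0  1  2  2  0 -1]
  M: [ 0  1 -1  1  1  1  1 -1]
  T: [-1  0 -1  0 -1 -1  1  0]
  [L]: (1)·1+(-2)·1+(-2)·0+(-1)·1+(-1)·2+(2)·0+(1)·-1 = -5
  [M]: (1)·0+(-2)·1+(-2)·-1+(-1)·1+(-1)·1+(2)·1+(1)·-1 = -1
  [T]: (1)·-1+(-2)·0+(-2)·-1+(-1)·0+(-1)·-1+(2)·1+(1)·0 = 4
⇒ L^-5 M^-1 T^4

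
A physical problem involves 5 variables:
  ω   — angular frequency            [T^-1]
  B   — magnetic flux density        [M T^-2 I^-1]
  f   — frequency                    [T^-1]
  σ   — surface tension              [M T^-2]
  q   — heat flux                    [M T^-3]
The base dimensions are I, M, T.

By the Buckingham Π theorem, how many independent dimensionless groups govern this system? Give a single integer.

Dimensional matrix (I×M×T by ω×B×f×σ×q):
  I: [ 0 -1  0  0  0]
  M: [ 0  1  0  1  1]
  T: [-1 -2 -1 -2 -3]
Row reduction gives pivot columns ω,B,σ; rank = 3
n=5, r=3 ⇒ 2 dimensionless groups

2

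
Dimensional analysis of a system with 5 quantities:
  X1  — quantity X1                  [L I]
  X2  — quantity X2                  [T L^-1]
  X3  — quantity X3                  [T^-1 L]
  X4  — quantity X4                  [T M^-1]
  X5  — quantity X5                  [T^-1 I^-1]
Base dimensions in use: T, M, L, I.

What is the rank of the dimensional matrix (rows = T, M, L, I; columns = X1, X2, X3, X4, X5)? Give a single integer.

Write exponents as rows T,M,L,I / cols X1,X2,X3,X4,X5:
  T: [ 0  1 -1  1 -1]
  M: [ 0  0  0 -1  0]
  L: [ 1 -1  1  0  0]
  I: [ 1  0  0  0 -1]
RREF → pivots at {X1,X2,X4} ⇒ r = 3

3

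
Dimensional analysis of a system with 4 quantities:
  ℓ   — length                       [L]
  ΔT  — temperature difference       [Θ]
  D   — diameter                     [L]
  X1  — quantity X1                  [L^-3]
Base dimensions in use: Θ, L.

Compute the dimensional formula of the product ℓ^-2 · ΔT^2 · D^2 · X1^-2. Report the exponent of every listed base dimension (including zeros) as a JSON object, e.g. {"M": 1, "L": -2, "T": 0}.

{"Θ": 2, "L": 6}

Dimensional matrix (Θ×L by ℓ×ΔT×D×X1):
  Θ: [ 0  1  0  0]
  L: [ 1  0  1 -3]
  [Θ]: (-2)·0+(2)·1+(2)·0+(-2)·0 = 2
  [L]: (-2)·1+(2)·0+(2)·1+(-2)·-3 = 6
⇒ Θ^2 L^6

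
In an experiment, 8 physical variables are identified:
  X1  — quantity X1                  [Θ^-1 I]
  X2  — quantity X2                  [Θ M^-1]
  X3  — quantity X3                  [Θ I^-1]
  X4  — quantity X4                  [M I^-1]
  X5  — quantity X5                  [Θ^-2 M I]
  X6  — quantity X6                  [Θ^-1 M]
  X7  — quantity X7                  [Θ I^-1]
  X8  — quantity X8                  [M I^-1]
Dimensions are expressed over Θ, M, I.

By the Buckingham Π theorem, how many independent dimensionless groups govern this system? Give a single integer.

Dimensional matrix (Θ×M×I by X1×X2×X3×X4×X5×X6×X7×X8):
  Θ: [-1  1  1  0 -2 -1  1  0]
  M: [ 0 -1  0  1  1  1  0  1]
  I: [ 1  0 -1 -1  1  0 -1 -1]
Echelon form has 2 nonzero rows (pivots: X1,X2)
8 vars − rank 2 = 6 Π groups

6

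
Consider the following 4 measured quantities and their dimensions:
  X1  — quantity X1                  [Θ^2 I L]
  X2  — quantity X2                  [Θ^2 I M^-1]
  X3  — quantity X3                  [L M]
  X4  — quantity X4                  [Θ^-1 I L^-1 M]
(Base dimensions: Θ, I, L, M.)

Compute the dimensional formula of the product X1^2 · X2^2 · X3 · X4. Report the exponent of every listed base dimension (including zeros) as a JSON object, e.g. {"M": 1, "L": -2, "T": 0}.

{"Θ": 7, "I": 5, "L": 2, "M": 0}

Exponent matrix [Θ,I,L,M] × [X1,X2,X3,X4]:
  Θ: [ 2  2  0 -1]
  I: [ 1  1  0  1]
  L: [ 1  0  1 -1]
  M: [ 0 -1  1  1]
  [Θ]: (2)·2+(2)·2+(1)·0+(1)·-1 = 7
  [I]: (2)·1+(2)·1+(1)·0+(1)·1 = 5
  [L]: (2)·1+(2)·0+(1)·1+(1)·-1 = 2
  [M]: (2)·0+(2)·-1+(1)·1+(1)·1 = 0
⇒ Θ^7 I^5 L^2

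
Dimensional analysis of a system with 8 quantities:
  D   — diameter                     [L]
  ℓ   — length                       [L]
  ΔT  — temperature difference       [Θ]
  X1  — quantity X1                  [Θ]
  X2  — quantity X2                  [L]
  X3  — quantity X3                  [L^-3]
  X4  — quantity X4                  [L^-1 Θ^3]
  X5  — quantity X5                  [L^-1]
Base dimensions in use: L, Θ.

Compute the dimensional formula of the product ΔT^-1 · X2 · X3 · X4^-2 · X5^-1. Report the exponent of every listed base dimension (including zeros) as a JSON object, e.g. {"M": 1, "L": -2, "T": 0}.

{"L": 1, "Θ": -7}

Exponent matrix [L,Θ] × [D,ℓ,ΔT,X1,X2,X3,X4,X5]:
  L: [ 1  1  0  0  1 -3 -1 -1]
  Θ: [ 0  0  1  1  0  0  3  0]
  [L]: (-1)·0+(1)·1+(1)·-3+(-2)·-1+(-1)·-1 = 1
  [Θ]: (-1)·1+(1)·0+(1)·0+(-2)·3+(-1)·0 = -7
⇒ L Θ^-7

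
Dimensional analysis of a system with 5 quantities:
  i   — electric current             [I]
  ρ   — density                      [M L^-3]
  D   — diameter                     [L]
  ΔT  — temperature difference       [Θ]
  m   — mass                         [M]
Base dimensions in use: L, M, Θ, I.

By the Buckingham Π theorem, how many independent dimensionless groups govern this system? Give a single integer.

Exponent matrix [L,M,Θ,I] × [i,ρ,D,ΔT,m]:
  L: [ 0 -3  1  0  0]
  M: [ 0  1  0  0  1]
  Θ: [ 0  0  0  1  0]
  I: [ 1  0  0  0  0]
Row reduction gives pivot columns i,ρ,D,ΔT; rank = 4
Π count = n − r = 5 − 4 = 1

1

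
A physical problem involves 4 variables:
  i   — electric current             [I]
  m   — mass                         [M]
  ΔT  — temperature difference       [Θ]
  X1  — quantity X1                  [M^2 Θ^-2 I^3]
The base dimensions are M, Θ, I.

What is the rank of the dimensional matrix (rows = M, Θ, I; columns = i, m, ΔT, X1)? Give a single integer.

3

Exponent matrix [M,Θ,I] × [i,m,ΔT,X1]:
  M: [ 0  1  0  2]
  Θ: [ 0  0  1 -2]
  I: [ 1  0  0  3]
RREF → pivots at {i,m,ΔT} ⇒ r = 3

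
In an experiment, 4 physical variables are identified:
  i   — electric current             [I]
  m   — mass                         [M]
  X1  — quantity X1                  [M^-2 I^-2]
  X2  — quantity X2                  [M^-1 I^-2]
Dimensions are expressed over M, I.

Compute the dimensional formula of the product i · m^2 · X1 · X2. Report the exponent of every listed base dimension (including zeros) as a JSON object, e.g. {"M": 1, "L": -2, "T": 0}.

{"M": -1, "I": -3}

Dimensional matrix (M×I by i×m×X1×X2):
  M: [ 0  1 -2 -1]
  I: [ 1  0 -2 -2]
  [M]: (1)·0+(2)·1+(1)·-2+(1)·-1 = -1
  [I]: (1)·1+(2)·0+(1)·-2+(1)·-2 = -3
⇒ M^-1 I^-3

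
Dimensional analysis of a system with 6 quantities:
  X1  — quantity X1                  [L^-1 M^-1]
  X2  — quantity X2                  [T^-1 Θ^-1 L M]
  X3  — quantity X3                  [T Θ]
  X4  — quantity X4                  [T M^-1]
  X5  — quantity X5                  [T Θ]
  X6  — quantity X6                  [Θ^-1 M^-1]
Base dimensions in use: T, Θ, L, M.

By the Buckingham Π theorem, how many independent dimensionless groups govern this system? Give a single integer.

3

Write exponents as rows T,Θ,L,M / cols X1,X2,X3,X4,X5,X6:
  T: [ 0 -1  1  1  1  0]
  Θ: [ 0 -1  1  0  1 -1]
  L: [-1  1  0  0  0  0]
  M: [-1  1  0 -1  0 -1]
RREF → pivots at {X1,X2,X4} ⇒ r = 3
6 vars − rank 3 = 3 Π groups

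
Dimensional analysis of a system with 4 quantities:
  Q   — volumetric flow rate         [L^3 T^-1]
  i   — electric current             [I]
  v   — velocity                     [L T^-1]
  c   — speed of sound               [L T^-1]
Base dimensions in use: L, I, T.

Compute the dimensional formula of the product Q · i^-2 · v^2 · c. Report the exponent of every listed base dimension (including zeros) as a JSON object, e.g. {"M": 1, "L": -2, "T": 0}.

{"L": 6, "I": -2, "T": -4}

Exponent matrix [L,I,T] × [Q,i,v,c]:
  L: [ 3  0  1  1]
  I: [ 0  1  0  0]
  T: [-1  0 -1 -1]
  [L]: (1)·3+(-2)·0+(2)·1+(1)·1 = 6
  [I]: (1)·0+(-2)·1+(2)·0+(1)·0 = -2
  [T]: (1)·-1+(-2)·0+(2)·-1+(1)·-1 = -4
⇒ L^6 I^-2 T^-4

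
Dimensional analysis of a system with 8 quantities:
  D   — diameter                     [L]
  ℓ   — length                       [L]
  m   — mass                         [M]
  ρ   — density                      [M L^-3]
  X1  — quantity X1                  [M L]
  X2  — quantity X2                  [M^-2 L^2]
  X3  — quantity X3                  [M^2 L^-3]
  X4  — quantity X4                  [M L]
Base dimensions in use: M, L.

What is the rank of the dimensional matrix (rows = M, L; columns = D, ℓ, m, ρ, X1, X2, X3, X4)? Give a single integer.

2

Dimensional matrix (M×L by D×ℓ×m×ρ×X1×X2×X3×X4):
  M: [ 0  0  1  1  1 -2  2  1]
  L: [ 1  1  0 -3  1  2 -3  1]
Row reduction gives pivot columns D,m; rank = 2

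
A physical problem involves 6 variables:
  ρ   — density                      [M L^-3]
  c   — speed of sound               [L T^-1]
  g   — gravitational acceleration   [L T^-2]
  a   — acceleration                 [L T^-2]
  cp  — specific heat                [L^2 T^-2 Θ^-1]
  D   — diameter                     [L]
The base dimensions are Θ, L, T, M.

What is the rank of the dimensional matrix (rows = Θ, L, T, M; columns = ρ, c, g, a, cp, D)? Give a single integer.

4

Exponent matrix [Θ,L,T,M] × [ρ,c,g,a,cp,D]:
  Θ: [ 0  0  0  0 -1  0]
  L: [-3  1  1  1  2  1]
  T: [ 0 -1 -2 -2 -2  0]
  M: [ 1  0  0  0  0  0]
RREF → pivots at {ρ,c,g,cp} ⇒ r = 4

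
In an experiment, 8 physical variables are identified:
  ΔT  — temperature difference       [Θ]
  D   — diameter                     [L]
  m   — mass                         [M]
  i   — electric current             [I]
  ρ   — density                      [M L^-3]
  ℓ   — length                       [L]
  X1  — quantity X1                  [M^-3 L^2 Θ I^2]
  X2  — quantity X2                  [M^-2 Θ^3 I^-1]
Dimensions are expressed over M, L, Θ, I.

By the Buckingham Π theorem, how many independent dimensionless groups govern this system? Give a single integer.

Dimensional matrix (M×L×Θ×I by ΔT×D×m×i×ρ×ℓ×X1×X2):
  M: [ 0  0  1  0  1  0 -3 -2]
  L: [ 0  1  0  0 -3  1  2  0]
  Θ: [ 1  0  0  0  0  0  1  3]
  I: [ 0  0  0  1  0  0  2 -1]
Echelon form has 4 nonzero rows (pivots: ΔT,D,m,i)
n=8, r=4 ⇒ 4 dimensionless groups

4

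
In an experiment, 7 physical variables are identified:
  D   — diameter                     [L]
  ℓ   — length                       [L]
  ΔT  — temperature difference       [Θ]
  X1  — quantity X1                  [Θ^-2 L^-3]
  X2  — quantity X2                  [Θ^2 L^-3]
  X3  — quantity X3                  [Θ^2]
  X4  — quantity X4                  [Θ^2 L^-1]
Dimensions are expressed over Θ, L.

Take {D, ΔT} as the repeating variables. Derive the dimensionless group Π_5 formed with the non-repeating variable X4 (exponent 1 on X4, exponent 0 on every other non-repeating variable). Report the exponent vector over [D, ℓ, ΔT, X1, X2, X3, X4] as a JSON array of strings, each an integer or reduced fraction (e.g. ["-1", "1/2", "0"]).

["1", "0", "-2", "0", "0", "0", "1"]

Dimensional matrix (Θ×L by D×ℓ×ΔT×X1×X2×X3×X4):
  Θ: [ 0  0  1 -2  2  2  2]
  L: [ 1  1  0 -3 -3  0 -1]
Echelon form has 2 nonzero rows (pivots: D,ΔT)
Pivot set = {D,ΔT}, free = {ℓ,X1,X2,X3,X4}
RREF:
  r0: [   1    1    0   -3   -3    0   -1]
  r1: [   0    0    1   -2    2    2    2]
Fix exponent of X4 at 1, ℓ at 0, X1 at 0, X2 at 0, X3 at 0; solve each RREF row for its pivot's exponent:
  r0: exp(D) + (-1)·1 = 0 ⇒ exp(D) = 1
  r1: exp(ΔT) + (2)·1 = 0 ⇒ exp(ΔT) = -2
Π_5 = D · ΔT^-2 · X4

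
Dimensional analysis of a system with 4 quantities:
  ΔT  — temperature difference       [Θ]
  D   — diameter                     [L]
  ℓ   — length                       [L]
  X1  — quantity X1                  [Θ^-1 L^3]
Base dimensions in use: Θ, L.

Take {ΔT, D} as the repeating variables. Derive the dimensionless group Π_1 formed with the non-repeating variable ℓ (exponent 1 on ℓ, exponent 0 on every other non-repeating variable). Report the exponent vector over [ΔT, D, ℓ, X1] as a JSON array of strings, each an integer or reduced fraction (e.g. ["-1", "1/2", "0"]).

["0", "-1", "1", "0"]

Exponent matrix [Θ,L] × [ΔT,D,ℓ,X1]:
  Θ: [ 1  0  0 -1]
  L: [ 0  1  1  3]
Echelon form has 2 nonzero rows (pivots: ΔT,D)
Repeat: ΔT,D; free: ℓ,X1
RREF:
  r0: [   1    0    0   -1]
  r1: [   0    1    1    3]
Fix exponent of ℓ at 1, X1 at 0; solve each RREF row for its pivot's exponent:
  r0: exp(ΔT) + (0)·1 = 0 ⇒ exp(ΔT) = 0
  r1: exp(D) + (1)·1 = 0 ⇒ exp(D) = -1
Π_1 = D^-1 · ℓ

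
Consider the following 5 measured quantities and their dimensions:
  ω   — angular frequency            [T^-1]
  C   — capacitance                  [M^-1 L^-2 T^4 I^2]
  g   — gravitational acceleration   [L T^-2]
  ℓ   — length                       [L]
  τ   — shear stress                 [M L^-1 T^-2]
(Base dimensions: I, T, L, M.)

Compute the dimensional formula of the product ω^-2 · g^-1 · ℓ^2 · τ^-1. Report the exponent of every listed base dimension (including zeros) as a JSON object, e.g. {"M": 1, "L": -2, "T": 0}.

Write exponents as rows I,T,L,M / cols ω,C,g,ℓ,τ:
  I: [ 0  2  0  0  0]
  T: [-1  4 -2  0 -2]
  L: [ 0 -2  1  1 -1]
  M: [ 0 -1  0  0  1]
  [I]: (-2)·0+(-1)·0+(2)·0+(-1)·0 = 0
  [T]: (-2)·-1+(-1)·-2+(2)·0+(-1)·-2 = 6
  [L]: (-2)·0+(-1)·1+(2)·1+(-1)·-1 = 2
  [M]: (-2)·0+(-1)·0+(2)·0+(-1)·1 = -1
⇒ T^6 L^2 M^-1

{"I": 0, "T": 6, "L": 2, "M": -1}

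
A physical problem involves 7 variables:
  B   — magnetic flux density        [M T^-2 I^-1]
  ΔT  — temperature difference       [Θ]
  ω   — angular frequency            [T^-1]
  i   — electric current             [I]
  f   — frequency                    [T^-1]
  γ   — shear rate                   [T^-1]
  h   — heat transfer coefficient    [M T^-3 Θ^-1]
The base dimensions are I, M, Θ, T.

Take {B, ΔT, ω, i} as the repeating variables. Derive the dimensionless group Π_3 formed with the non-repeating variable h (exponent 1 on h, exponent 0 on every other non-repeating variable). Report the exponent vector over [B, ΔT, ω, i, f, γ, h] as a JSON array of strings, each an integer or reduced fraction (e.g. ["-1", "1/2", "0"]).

Exponent matrix [I,M,Θ,T] × [B,ΔT,ω,i,f,γ,h]:
  I: [-1  0  0  1  0  0  0]
  M: [ 1  0  0  0  0  0  1]
  Θ: [ 0  1  0  0  0  0 -1]
  T: [-2  0 -1  0 -1 -1 -3]
Row reduction gives pivot columns B,ΔT,ω,i; rank = 4
Repeat: B,ΔT,ω,i; free: f,γ,h
RREF:
  r0: [   1    0    0    0    0    0    1]
  r1: [   0    1    0    0    0    0   -1]
  r2: [   0    0    1    0    1    1    1]
  r3: [   0    0    0    1    0    0    1]
Fix exponent of h at 1, f at 0, γ at 0; solve each RREF row for its pivot's exponent:
  r0: exp(B) + (1)·1 = 0 ⇒ exp(B) = -1
  r1: exp(ΔT) + (-1)·1 = 0 ⇒ exp(ΔT) = 1
  r2: exp(ω) + (1)·1 = 0 ⇒ exp(ω) = -1
  r3: exp(i) + (1)·1 = 0 ⇒ exp(i) = -1
Π_3 = B^-1 · ΔT · ω^-1 · i^-1 · h

["-1", "1", "-1", "-1", "0", "0", "1"]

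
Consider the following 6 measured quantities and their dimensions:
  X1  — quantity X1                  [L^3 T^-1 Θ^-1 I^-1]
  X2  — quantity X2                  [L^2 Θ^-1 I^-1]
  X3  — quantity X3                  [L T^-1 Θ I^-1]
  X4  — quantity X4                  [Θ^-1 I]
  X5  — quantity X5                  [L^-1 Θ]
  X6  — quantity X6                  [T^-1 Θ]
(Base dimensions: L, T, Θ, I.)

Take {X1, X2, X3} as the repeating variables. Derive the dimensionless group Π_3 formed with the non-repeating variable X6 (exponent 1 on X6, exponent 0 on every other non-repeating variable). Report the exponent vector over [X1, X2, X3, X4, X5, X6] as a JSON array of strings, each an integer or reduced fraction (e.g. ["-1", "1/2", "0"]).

Write exponents as rows L,T,Θ,I / cols X1,X2,X3,X4,X5,X6:
  L: [ 3  2  1  0 -1  0]
  T: [-1  0 -1  0  0 -1]
  Θ: [-1 -1  1 -1  1  1]
  I: [-1 -1 -1  1  0  0]
Row reduction gives pivot columns X1,X2,X3; rank = 3
Repeat: X1,X2,X3; free: X4,X5,X6
RREF:
  r0: [   1    0    0    1 -1/2  1/2]
  r1: [   0    1    0   -1    0   -1]
  r2: [   0    0    1   -1  1/2  1/2]
  r3: [   0    0    0    0    0    0]
Fix exponent of X6 at 1, X4 at 0, X5 at 0; solve each RREF row for its pivot's exponent:
  r0: exp(X1) + (1/2)·1 = 0 ⇒ exp(X1) = -1/2
  r1: exp(X2) + (-1)·1 = 0 ⇒ exp(X2) = 1
  r2: exp(X3) + (1/2)·1 = 0 ⇒ exp(X3) = -1/2
Π_3 = X1^(-1/2) · X2 · X3^(-1/2) · X6

["-1/2", "1", "-1/2", "0", "0", "1"]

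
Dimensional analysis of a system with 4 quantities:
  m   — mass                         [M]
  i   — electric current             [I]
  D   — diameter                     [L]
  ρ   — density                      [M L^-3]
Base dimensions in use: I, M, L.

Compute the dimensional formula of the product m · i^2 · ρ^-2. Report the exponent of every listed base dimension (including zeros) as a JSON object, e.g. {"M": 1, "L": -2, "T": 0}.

{"I": 2, "M": -1, "L": 6}

Write exponents as rows I,M,L / cols m,i,D,ρ:
  I: [ 0  1  0  0]
  M: [ 1  0  0  1]
  L: [ 0  0  1 -3]
  [I]: (1)·0+(2)·1+(-2)·0 = 2
  [M]: (1)·1+(2)·0+(-2)·1 = -1
  [L]: (1)·0+(2)·0+(-2)·-3 = 6
⇒ I^2 M^-1 L^6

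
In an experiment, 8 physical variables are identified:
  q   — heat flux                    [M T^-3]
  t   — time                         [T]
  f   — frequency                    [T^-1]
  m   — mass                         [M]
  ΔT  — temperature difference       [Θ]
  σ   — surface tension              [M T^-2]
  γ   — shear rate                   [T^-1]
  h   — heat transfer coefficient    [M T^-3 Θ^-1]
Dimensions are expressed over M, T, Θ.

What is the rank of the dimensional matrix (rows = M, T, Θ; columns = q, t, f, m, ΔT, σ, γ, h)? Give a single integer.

Exponent matrix [M,T,Θ] × [q,t,f,m,ΔT,σ,γ,h]:
  M: [ 1  0  0  1  0  1  0  1]
  T: [-3  1 -1  0  0 -2 -1 -3]
  Θ: [ 0  0  0  0  1  0  0 -1]
Row reduction gives pivot columns q,t,ΔT; rank = 3

3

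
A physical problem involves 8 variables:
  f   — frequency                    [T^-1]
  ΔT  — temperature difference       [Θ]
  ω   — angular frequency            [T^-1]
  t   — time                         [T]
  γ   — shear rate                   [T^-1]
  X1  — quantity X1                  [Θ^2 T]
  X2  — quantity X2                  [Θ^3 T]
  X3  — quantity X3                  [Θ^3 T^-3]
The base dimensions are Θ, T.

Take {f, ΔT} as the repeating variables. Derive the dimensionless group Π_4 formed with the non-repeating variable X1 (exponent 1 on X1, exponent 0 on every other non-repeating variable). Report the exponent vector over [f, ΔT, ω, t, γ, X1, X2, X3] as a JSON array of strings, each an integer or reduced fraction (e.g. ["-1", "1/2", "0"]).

Dimensional matrix (Θ×T by f×ΔT×ω×t×γ×X1×X2×X3):
  Θ: [ 0  1  0  0  0  2  3  3]
  T: [-1  0 -1  1 -1  1  1 -3]
RREF → pivots at {f,ΔT} ⇒ r = 2
Repeat: f,ΔT; free: ω,t,γ,X1,X2,X3
RREF:
  r0: [   1    0    1   -1    1   -1   -1    3]
  r1: [   0    1    0    0    0    2    3    3]
Fix exponent of X1 at 1, ω at 0, t at 0, γ at 0, X2 at 0, X3 at 0; solve each RREF row for its pivot's exponent:
  r0: exp(f) + (-1)·1 = 0 ⇒ exp(f) = 1
  r1: exp(ΔT) + (2)·1 = 0 ⇒ exp(ΔT) = -2
Π_4 = f · ΔT^-2 · X1

["1", "-2", "0", "0", "0", "1", "0", "0"]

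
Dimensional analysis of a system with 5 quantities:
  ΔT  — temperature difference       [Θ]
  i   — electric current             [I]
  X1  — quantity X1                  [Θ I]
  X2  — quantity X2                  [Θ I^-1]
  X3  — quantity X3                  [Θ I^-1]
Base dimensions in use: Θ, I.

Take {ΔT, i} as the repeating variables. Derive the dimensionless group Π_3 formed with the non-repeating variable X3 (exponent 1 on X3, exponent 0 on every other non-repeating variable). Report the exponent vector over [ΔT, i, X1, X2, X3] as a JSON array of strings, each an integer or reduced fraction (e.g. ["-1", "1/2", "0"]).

["-1", "1", "0", "0", "1"]

Exponent matrix [Θ,I] × [ΔT,i,X1,X2,X3]:
  Θ: [ 1  0  1  1  1]
  I: [ 0  1  1 -1 -1]
Row reduction gives pivot columns ΔT,i; rank = 2
Pivot set = {ΔT,i}, free = {X1,X2,X3}
RREF:
  r0: [   1    0    1    1    1]
  r1: [   0    1    1   -1   -1]
Fix exponent of X3 at 1, X1 at 0, X2 at 0; solve each RREF row for its pivot's exponent:
  r0: exp(ΔT) + (1)·1 = 0 ⇒ exp(ΔT) = -1
  r1: exp(i) + (-1)·1 = 0 ⇒ exp(i) = 1
Π_3 = ΔT^-1 · i · X3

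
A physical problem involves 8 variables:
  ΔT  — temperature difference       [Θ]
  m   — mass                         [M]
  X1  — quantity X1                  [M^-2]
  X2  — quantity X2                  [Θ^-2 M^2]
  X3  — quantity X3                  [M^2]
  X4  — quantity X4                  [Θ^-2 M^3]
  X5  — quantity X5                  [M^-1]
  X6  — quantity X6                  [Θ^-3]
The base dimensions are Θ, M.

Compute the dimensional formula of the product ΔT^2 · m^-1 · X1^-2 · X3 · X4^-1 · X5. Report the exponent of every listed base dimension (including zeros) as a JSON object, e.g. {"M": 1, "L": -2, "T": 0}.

Dimensional matrix (Θ×M by ΔT×m×X1×X2×X3×X4×X5×X6):
  Θ: [ 1  0  0 -2  0 -2  0 -3]
  M: [ 0  1 -2  2  2  3 -1  0]
  [Θ]: (2)·1+(-1)·0+(-2)·0+(1)·0+(-1)·-2+(1)·0 = 4
  [M]: (2)·0+(-1)·1+(-2)·-2+(1)·2+(-1)·3+(1)·-1 = 1
⇒ Θ^4 M

{"Θ": 4, "M": 1}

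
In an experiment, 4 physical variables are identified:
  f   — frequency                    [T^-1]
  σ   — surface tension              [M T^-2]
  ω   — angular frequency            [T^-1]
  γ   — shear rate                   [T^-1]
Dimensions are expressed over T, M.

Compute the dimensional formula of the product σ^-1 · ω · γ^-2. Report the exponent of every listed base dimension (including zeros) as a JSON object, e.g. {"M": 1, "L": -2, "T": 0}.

{"T": 3, "M": -1}

Write exponents as rows T,M / cols f,σ,ω,γ:
  T: [-1 -2 -1 -1]
  M: [ 0  1  0  0]
  [T]: (-1)·-2+(1)·-1+(-2)·-1 = 3
  [M]: (-1)·1+(1)·0+(-2)·0 = -1
⇒ T^3 M^-1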